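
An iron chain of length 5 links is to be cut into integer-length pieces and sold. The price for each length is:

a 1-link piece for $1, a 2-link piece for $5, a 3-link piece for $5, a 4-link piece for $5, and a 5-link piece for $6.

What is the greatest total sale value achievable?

Consider every possible first cut. best[k] is the best of p[i]+best[k−i] over all sellable i≤k.
best[1] = 1
best[2] = 5
best[3] = 6  (first piece 1, then best[2]=5)
best[4] = 10  (first piece 2, then best[2]=5)
best[5] = 11  (first piece 1, then best[4]=10)
One optimal cutting: 2 + 2 + 1 → $5 + $5 + $1 = $11.

11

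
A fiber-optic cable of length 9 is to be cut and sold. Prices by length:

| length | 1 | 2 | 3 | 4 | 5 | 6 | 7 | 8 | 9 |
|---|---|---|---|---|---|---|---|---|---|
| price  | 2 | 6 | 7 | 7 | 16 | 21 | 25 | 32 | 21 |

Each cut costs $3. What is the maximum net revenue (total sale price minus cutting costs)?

Consider every possible first cut. net[k] is the best of p[i]+net[k−i] over all sellable i≤k, charging 3 whenever i<k.
net[1] = 2
net[2] = max(2+2-3, 6+0) = 6
net[3] = max(2+6-3, 6+2-3, 7+0) = 7
net[4] = max(2+7-3, 6+6-3, 7+2-3, 7+0) = 9
net[5] = max(2+9-3, 6+7-3, 7+6-3, 7+2-3, 16+0) = 16
net[6] = max(2+16-3, 6+9-3, 7+7-3, 7+6-3, 16+2-3, 21+0) = 21
net[7] = max(2+21-3, 6+16-3, 7+9-3, …, 21+2-3, 25+0) = 25
net[8] = max(2+25-3, 6+21-3, 7+16-3, …, 25+2-3, 32+0) = 32
net[9] = max(2+32-3, 6+25-3, 7+21-3, …, 32+2-3, 21+0) = 31
One optimal plan: pieces 8 + 1 (1 cut) → $34 − $3 = $31.

31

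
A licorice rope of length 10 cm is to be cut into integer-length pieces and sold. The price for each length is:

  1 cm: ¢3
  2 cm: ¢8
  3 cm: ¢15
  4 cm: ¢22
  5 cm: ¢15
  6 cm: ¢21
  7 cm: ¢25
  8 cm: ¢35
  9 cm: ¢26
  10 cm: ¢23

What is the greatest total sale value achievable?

52

Build v[k] bottom-up: v[k] = max over allowed piece i of (p[i] + v[k−i]).
v[1] = 3
v[2] = max(3+3, 8+0) = 8
v[3] = max(3+8, 8+3, 15+0) = 15
v[4] = max(3+15, 8+8, 15+3, 22+0) = 22
v[5] = max(3+22, 8+15, 15+8, 22+3, 15+0) = 25
v[6] = max(3+25, 8+22, 15+15, 22+8, 15+3, 21+0) = 30
v[7] = max(3+30, 8+25, 15+22, …, 21+3, 25+0) = 37
v[8] = max(3+37, 8+30, 15+25, …, 25+3, 35+0) = 44
v[9] = max(3+44, 8+37, 15+30, …, 35+3, 26+0) = 47
v[10] = max(3+47, 8+44, 15+37, …, 26+3, 23+0) = 52
One optimal cutting: 4 + 4 + 2 → ¢22 + ¢22 + ¢8 = ¢52.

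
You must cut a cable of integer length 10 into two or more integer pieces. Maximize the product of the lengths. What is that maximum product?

36

Fill m[k] for k=2..10: at each k try every first piece i and multiply by the better of (k−i) uncut or m[k−i].
m[2] = 1*max(1,0) = 1*1 = 1
m[3] = max(1*2, 2*1) = 2
m[4] = max(1*3, 2*2, 3*1) = 4
m[5] = max(1*4, 2*3, 3*2, 4*1) = 6
m[6] = max(1*6, 2*4, 3*3, 4*2, 5*1) = 9
m[7] = max(1*9, 2*6, 3*4, 4*3, 5*2, 6*1) = 12
m[8] = max(1*12, 2*9, 3*6, …, 6*2, 7*1) = 18
m[9] = max(1*18, 2*12, 3*9, …, 7*2, 8*1) = 27
m[10] = max(1*27, 2*18, 3*12, …, 8*2, 9*1) = 36
One optimal split: 3 + 3 + 2 + 2; product 3*3*2*2 = 36.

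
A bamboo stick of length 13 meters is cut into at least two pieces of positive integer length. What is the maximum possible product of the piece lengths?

Let m[k] be the best product for length k (with at least one cut). For each first piece i, the rest contributes max(k−i, m[k−i]).
m[2] = 1*max(1,0) = 1*1 = 1
m[3] = max(1*2, 2*1) = 2
m[4] = max(1*3, 2*2, 3*1) = 4
m[5] = max(1*4, 2*3, 3*2, 4*1) = 6
m[6] = max(1*6, 2*4, 3*3, 4*2, 5*1) = 9
m[7] = max(1*9, 2*6, 3*4, 4*3, 5*2, 6*1) = 12
m[8] = max(1*12, 2*9, 3*6, …, 6*2, 7*1) = 18
m[9] = max(1*18, 2*12, 3*9, …, 7*2, 8*1) = 27
m[10] = max(1*27, 2*18, 3*12, …, 8*2, 9*1) = 36
m[11] = max(1*36, 2*27, 3*18, …, 9*2, 10*1) = 54
m[12] = max(1*54, 2*36, 3*27, …, 10*2, 11*1) = 81
m[13] = max(1*81, 2*54, 3*36, …, 11*2, 12*1) = 108
One optimal split: 3 + 3 + 3 + 2 + 2; product 3*3*3*2*2 = 108.

108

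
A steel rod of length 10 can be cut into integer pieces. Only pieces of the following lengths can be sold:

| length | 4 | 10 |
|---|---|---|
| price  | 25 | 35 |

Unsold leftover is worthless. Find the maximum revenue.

Let best[k] be the best obtainable value from length k. For each k, try every first piece i and keep the best of price[i] + best[k−i].
best[1] = 0
best[2] = 0
best[3] = 0
best[4] = 25
best[5] = 25
best[6] = 25
best[7] = 25
best[8] = 50  (first piece 4, then best[4]=25)
best[9] = 50
best[10] = 50
One optimal cutting: pieces 4 + 4 with 2 units of scrap → $50.

50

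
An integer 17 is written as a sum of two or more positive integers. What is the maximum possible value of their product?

Fill P[k] for k=2..17: at each k try every first piece i and multiply by the better of (k−i) uncut or P[k−i].
P[2] = 1*max(1,0) = 1*1 = 1
P[3] = 1*max(2,1) = 1*2 = 2
P[4] = 2*max(2,1) = 2*2 = 4
P[5] = 2*max(3,2) = 2*3 = 6
P[6] = 3*max(3,2) = 3*3 = 9
P[7] = 2*max(5,6) = 2*6 = 12
P[8] = 2*max(6,9) = 2*9 = 18
P[9] = 3*max(6,9) = 3*9 = 27
P[10] = 2*max(8,18) = 2*18 = 36
P[11] = 2*max(9,27) = 2*27 = 54
P[12] = 3*max(9,27) = 3*27 = 81
P[13] = 2*max(11,54) = 2*54 = 108
P[14] = 2*max(12,81) = 2*81 = 162
P[15] = 3*max(12,81) = 3*81 = 243
P[16] = 2*max(14,162) = 2*162 = 324
P[17] = 2*max(15,243) = 2*243 = 486
One optimal split: 3 + 3 + 3 + 3 + 3 + 2; product 3*3*3*3*3*2 = 486.

486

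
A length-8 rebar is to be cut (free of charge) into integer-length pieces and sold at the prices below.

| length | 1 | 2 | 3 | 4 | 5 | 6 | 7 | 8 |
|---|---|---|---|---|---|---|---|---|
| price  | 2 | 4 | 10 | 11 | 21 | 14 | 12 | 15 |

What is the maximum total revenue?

31

Consider every possible first cut. v[k] is the best of p[i]+v[k−i] over all sellable i≤k.
v[1] = 2
v[2] = 4  (first piece 1, then v[1]=2)
v[3] = 10
v[4] = 12  (first piece 1, then v[3]=10)
v[5] = 21
v[6] = 23  (first piece 1, then v[5]=21)
v[7] = 25  (first piece 1, then v[6]=23)
v[8] = 31  (first piece 3, then v[5]=21)
One optimal cutting: 5 + 3 → ₹21 + ₹10 = ₹31.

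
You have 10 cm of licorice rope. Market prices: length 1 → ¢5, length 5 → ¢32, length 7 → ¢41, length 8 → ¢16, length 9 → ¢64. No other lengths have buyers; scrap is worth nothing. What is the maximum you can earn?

69

Consider every possible first cut. f[k] is the best of p[i]+f[k−i] over all sellable i≤k.
f[1] = 5
f[2] = 10  (first piece 1, then f[1]=5)
f[3] = 15  (first piece 1, then f[2]=10)
f[4] = 20  (first piece 1, then f[3]=15)
f[5] = max(5+20, 32+0) = 32
f[6] = max(5+32, 32+5) = 37
f[7] = max(5+37, 32+10, 41+0) = 42
f[8] = max(5+42, 32+15, 41+5, 16+0) = 47
f[9] = max(5+47, 32+20, 41+10, 16+5, 64+0) = 64
f[10] = max(5+64, 32+32, 41+15, 16+10, 64+5) = 69
One optimal cutting: 9 + 1 → ¢69.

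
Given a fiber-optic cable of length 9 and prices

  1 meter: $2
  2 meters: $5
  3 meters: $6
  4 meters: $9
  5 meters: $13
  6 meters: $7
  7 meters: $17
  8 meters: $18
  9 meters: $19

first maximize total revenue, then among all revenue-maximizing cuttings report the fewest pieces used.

Build r[k] bottom-up: r[k] = max over allowed piece i of (p[i] + r[k−i]).
r[1] = 2
r[2] = max(2+2, 5+0) = 5
r[3] = max(2+5, 5+2, 6+0) = 7
r[4] = max(2+7, 5+5, 6+2, 9+0) = 10
r[5] = max(2+10, 5+7, 6+5, 9+2, 13+0) = 13
r[6] = max(2+13, 5+10, 6+7, 9+5, 13+2, 7+0) = 15
r[7] = max(2+15, 5+13, 6+10, …, 7+2, 17+0) = 18
r[8] = max(2+18, 5+15, 6+13, …, 17+2, 18+0) = 20
r[9] = max(2+20, 5+18, 6+15, …, 18+2, 19+0) = 23
Maximum revenue is $23.
Now minimize piece count subject to staying optimal: for each k, pieces[k] = 1 + min over i with p[i]+r[k−i]=r[k] of pieces[k−i].
pieces[6] = 2
pieces[7] = 2
pieces[8] = 3
pieces[9] = 3

3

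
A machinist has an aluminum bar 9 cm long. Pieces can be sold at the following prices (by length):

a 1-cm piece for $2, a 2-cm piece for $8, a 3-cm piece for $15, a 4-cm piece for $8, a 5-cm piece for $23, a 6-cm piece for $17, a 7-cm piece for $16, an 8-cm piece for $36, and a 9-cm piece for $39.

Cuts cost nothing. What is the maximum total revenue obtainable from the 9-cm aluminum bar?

Build best[k] bottom-up: best[k] = max over allowed piece i of (p[i] + best[k−i]).
best[1] = 2
best[2] = 8
best[3] = 15
best[4] = 17  (first piece 1, then best[3]=15)
best[5] = 23  (first piece 2, then best[3]=15)
best[6] = 30  (first piece 3, then best[3]=15)
best[7] = 32  (first piece 1, then best[6]=30)
best[8] = 38  (first piece 2, then best[6]=30)
best[9] = 45  (first piece 3, then best[6]=30)
One optimal cutting: 3 + 3 + 3 → $15 + $15 + $15 = $45.

45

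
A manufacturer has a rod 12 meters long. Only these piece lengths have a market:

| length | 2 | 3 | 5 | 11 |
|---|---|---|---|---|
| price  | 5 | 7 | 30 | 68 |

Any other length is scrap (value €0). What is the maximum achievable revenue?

68

Let r[k] be the best obtainable value from length k. For each k, try every first piece i and keep the best of price[i] + r[k−i].
r[1] = 0
r[2] = 5
r[3] = max(5+0, 7+0) = 7
r[4] = max(5+5, 7+0) = 10
r[5] = max(5+7, 7+5, 30+0) = 30
r[6] = max(5+10, 7+7, 30+0) = 30
r[7] = max(5+30, 7+10, 30+5) = 35
r[8] = max(5+30, 7+30, 30+7) = 37
r[9] = max(5+35, 7+30, 30+10) = 40
r[10] = max(5+37, 7+35, 30+30) = 60
r[11] = max(5+40, 7+37, 30+30, 68+0) = 68
r[12] = max(5+60, 7+40, 30+35, 68+0) = 68
One optimal cutting: pieces 11 with 1 meter of scrap → €68.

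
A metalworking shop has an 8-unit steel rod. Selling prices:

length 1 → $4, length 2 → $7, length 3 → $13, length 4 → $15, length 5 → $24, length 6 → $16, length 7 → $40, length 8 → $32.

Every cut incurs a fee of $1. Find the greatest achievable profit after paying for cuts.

43

Consider every possible first cut. r[k] is the best of p[i]+r[k−i] over all sellable i≤k, charging 1 whenever i<k.
r[1] = 4
r[2] = 7  (first piece 1, then r[1]=4)
r[3] = 13
r[4] = 16  (first piece 1, then r[3]=13)
r[5] = 24
r[6] = 27  (first piece 1, then r[5]=24)
r[7] = 40
r[8] = 43  (first piece 1, then r[7]=40)
One optimal plan: pieces 7 + 1 (1 cut) → $44 − $1 = $43.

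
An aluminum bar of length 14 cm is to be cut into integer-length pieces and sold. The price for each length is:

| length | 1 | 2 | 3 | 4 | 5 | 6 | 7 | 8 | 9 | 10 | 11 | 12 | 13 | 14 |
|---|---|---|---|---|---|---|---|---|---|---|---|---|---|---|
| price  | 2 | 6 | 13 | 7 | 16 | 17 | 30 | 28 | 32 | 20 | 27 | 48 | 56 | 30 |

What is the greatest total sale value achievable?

Build R[k] bottom-up: R[k] = max over allowed piece i of (p[i] + R[k−i]).
R[1] = 2
R[2] = max(2+2, 6+0) = 6
R[3] = max(2+6, 6+2, 13+0) = 13
R[4] = max(2+13, 6+6, 13+2, 7+0) = 15
R[5] = max(2+15, 6+13, 13+6, 7+2, 16+0) = 19
R[6] = max(2+19, 6+15, 13+13, 7+6, 16+2, 17+0) = 26
R[7] = max(2+26, 6+19, 13+15, …, 17+2, 30+0) = 30
R[8] = max(2+30, 6+26, 13+19, …, 30+2, 28+0) = 32
R[9] = max(2+32, 6+30, 13+26, …, 28+2, 32+0) = 39
R[10] = max(2+39, 6+32, 13+30, …, 32+2, 20+0) = 43
R[11] = max(2+43, 6+39, 13+32, …, 20+2, 27+0) = 45
R[12] = max(2+45, 6+43, 13+39, …, 27+2, 48+0) = 52
R[13] = max(2+52, 6+45, 13+43, …, 48+2, 56+0) = 56
R[14] = max(2+56, 6+52, 13+45, …, 56+2, 30+0) = 60
One optimal cutting: 7 + 7 → $30 + $30 = $60.

60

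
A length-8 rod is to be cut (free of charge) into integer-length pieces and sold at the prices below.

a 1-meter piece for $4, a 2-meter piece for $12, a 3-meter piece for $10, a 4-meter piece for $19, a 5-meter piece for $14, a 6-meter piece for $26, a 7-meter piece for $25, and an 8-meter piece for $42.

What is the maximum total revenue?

48

Build R[k] bottom-up: R[k] = max over allowed piece i of (p[i] + R[k−i]).
R[1] = 4
R[2] = 12
R[3] = 16  (first piece 1, then R[2]=12)
R[4] = 24  (first piece 2, then R[2]=12)
R[5] = 28  (first piece 1, then R[4]=24)
R[6] = 36  (first piece 2, then R[4]=24)
R[7] = 40  (first piece 1, then R[6]=36)
R[8] = 48  (first piece 2, then R[6]=36)
One optimal cutting: 2 + 2 + 2 + 2 → $12 + $12 + $12 + $12 = $48.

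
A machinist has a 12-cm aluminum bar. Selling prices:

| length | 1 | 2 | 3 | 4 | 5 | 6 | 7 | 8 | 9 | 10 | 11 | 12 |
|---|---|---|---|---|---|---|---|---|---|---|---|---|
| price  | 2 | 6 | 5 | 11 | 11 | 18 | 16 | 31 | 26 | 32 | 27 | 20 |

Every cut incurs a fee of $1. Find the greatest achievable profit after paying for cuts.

41

Build v[k] bottom-up: v[k] = max over allowed piece i of (p[i] + v[k−i]) − 1 per cut.
v[1] = 2
v[2] = 6
v[3] = 7  (first piece 1, then v[2]=6)
v[4] = 11  (first piece 2, then v[2]=6)
v[5] = 12  (first piece 1, then v[4]=11)
v[6] = 18
v[7] = 19  (first piece 1, then v[6]=18)
v[8] = 31
v[9] = 32  (first piece 1, then v[8]=31)
v[10] = 36  (first piece 2, then v[8]=31)
v[11] = 37  (first piece 1, then v[10]=36)
v[12] = 41  (first piece 2, then v[10]=36)
One optimal plan: pieces 8 + 2 + 2 (2 cuts) → $43 − $2 = $41.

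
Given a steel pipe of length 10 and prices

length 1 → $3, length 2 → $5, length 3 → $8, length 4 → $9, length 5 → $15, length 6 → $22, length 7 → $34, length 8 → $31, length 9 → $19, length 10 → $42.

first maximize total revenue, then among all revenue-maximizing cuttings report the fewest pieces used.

4

Consider every possible first cut. r[k] is the best of p[i]+r[k−i] over all sellable i≤k.
r[1] = 3
r[2] = max(3+3, 5+0) = 6
r[3] = max(3+6, 5+3, 8+0) = 9
r[4] = max(3+9, 5+6, 8+3, 9+0) = 12
r[5] = max(3+12, 5+9, 8+6, 9+3, 15+0) = 15
r[6] = max(3+15, 5+12, 8+9, 9+6, 15+3, 22+0) = 22
r[7] = max(3+22, 5+15, 8+12, …, 22+3, 34+0) = 34
r[8] = max(3+34, 5+22, 8+15, …, 34+3, 31+0) = 37
r[9] = max(3+37, 5+34, 8+22, …, 31+3, 19+0) = 40
r[10] = max(3+40, 5+37, 8+34, …, 19+3, 42+0) = 43
Maximum revenue is $43.
Now minimize piece count subject to staying optimal: for each k, pieces[k] = 1 + min over i with p[i]+r[k−i]=r[k] of pieces[k−i].
pieces[7] = 1
pieces[8] = 2
pieces[9] = 3
pieces[10] = 4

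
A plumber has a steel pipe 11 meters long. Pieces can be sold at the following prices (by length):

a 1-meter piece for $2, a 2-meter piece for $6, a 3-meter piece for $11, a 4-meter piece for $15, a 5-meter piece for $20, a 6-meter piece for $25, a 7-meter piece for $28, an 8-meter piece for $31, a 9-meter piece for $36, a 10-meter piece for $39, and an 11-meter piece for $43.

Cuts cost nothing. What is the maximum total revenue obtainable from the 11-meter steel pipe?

45

Consider every possible first cut. r[k] is the best of p[i]+r[k−i] over all sellable i≤k.
r[1] = 2
r[2] = max(2+2, 6+0) = 6
r[3] = max(2+6, 6+2, 11+0) = 11
r[4] = max(2+11, 6+6, 11+2, 15+0) = 15
r[5] = max(2+15, 6+11, 11+6, 15+2, 20+0) = 20
r[6] = max(2+20, 6+15, 11+11, 15+6, 20+2, 25+0) = 25
r[7] = max(2+25, 6+20, 11+15, …, 25+2, 28+0) = 28
r[8] = max(2+28, 6+25, 11+20, …, 28+2, 31+0) = 31
r[9] = max(2+31, 6+28, 11+25, …, 31+2, 36+0) = 36
r[10] = max(2+36, 6+31, 11+28, …, 36+2, 39+0) = 40
r[11] = max(2+40, 6+36, 11+31, …, 39+2, 43+0) = 45
One optimal cutting: 6 + 5 → $25 + $20 = $45.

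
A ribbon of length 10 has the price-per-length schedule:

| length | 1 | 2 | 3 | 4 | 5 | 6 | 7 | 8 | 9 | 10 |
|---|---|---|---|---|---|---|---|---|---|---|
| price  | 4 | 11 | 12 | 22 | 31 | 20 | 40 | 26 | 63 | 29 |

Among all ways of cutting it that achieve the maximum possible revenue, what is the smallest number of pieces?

Consider every possible first cut. r[k] is the best of p[i]+r[k−i] over all sellable i≤k.
r[1] = 4
r[2] = max(4+4, 11+0) = 11
r[3] = max(4+11, 11+4, 12+0) = 15
r[4] = max(4+15, 11+11, 12+4, 22+0) = 22
r[5] = max(4+22, 11+15, 12+11, 22+4, 31+0) = 31
r[6] = max(4+31, 11+22, 12+15, 22+11, 31+4, 20+0) = 35
r[7] = max(4+35, 11+31, 12+22, …, 20+4, 40+0) = 42
r[8] = max(4+42, 11+35, 12+31, …, 40+4, 26+0) = 46
r[9] = max(4+46, 11+42, 12+35, …, 26+4, 63+0) = 63
r[10] = max(4+63, 11+46, 12+42, …, 63+4, 29+0) = 67
Maximum revenue is ¢67.
Now minimize piece count subject to staying optimal: for each k, pieces[k] = 1 + min over i with p[i]+r[k−i]=r[k] of pieces[k−i].
pieces[7] = 2
pieces[8] = 3
pieces[9] = 1
pieces[10] = 2

2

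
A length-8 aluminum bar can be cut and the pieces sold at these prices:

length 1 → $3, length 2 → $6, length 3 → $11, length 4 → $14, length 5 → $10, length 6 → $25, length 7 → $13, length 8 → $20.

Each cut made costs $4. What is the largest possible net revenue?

Let net[k] be the best obtainable value from length k. For each k, try every first piece i and keep the best of price[i] + net[k−i] minus the 4 cut fee when i<k.
net[1] = 3
net[2] = max(3+3-4, 6+0) = 6
net[3] = max(3+6-4, 6+3-4, 11+0) = 11
net[4] = max(3+11-4, 6+6-4, 11+3-4, 14+0) = 14
net[5] = max(3+14-4, 6+11-4, 11+6-4, 14+3-4, 10+0) = 13
net[6] = max(3+13-4, 6+14-4, 11+11-4, 14+6-4, 10+3-4, 25+0) = 25
net[7] = max(3+25-4, 6+13-4, 11+14-4, …, 25+3-4, 13+0) = 24
net[8] = max(3+24-4, 6+25-4, 11+13-4, …, 13+3-4, 20+0) = 27
One optimal plan: pieces 6 + 2 (1 cut) → $31 − $4 = $27.

27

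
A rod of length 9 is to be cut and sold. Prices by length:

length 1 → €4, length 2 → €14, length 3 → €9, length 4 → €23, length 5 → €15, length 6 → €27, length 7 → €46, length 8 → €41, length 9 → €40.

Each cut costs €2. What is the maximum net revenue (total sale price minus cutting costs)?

58

Let v[k] be the best obtainable value from length k. For each k, try every first piece i and keep the best of price[i] + v[k−i] minus the 2 cut fee when i<k.
v[1] = 4
v[2] = max(4+4-2, 14+0) = 14
v[3] = max(4+14-2, 14+4-2, 9+0) = 16
v[4] = max(4+16-2, 14+14-2, 9+4-2, 23+0) = 26
v[5] = max(4+26-2, 14+16-2, 9+14-2, 23+4-2, 15+0) = 28
v[6] = max(4+28-2, 14+26-2, 9+16-2, 23+14-2, 15+4-2, 27+0) = 38
v[7] = max(4+38-2, 14+28-2, 9+26-2, …, 27+4-2, 46+0) = 46
v[8] = max(4+46-2, 14+38-2, 9+28-2, …, 46+4-2, 41+0) = 50
v[9] = max(4+50-2, 14+46-2, 9+38-2, …, 41+4-2, 40+0) = 58
One optimal plan: pieces 7 + 2 (1 cut) → €60 − €2 = €58.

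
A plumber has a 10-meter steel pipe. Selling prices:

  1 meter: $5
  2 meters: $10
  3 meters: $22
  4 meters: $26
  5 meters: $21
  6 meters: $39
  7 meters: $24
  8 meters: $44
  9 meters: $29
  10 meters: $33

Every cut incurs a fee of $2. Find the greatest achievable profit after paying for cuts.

66

Let r[k] be the best obtainable value from length k. For each k, try every first piece i and keep the best of price[i] + r[k−i] minus the 2 cut fee when i<k.
r[1] = 5
r[2] = max(5+5-2, 10+0) = 10
r[3] = max(5+10-2, 10+5-2, 22+0) = 22
r[4] = max(5+22-2, 10+10-2, 22+5-2, 26+0) = 26
r[5] = max(5+26-2, 10+22-2, 22+10-2, 26+5-2, 21+0) = 30
r[6] = max(5+30-2, 10+26-2, 22+22-2, 26+10-2, 21+5-2, 39+0) = 42
r[7] = max(5+42-2, 10+30-2, 22+26-2, …, 39+5-2, 24+0) = 46
r[8] = max(5+46-2, 10+42-2, 22+30-2, …, 24+5-2, 44+0) = 50
r[9] = max(5+50-2, 10+46-2, 22+42-2, …, 44+5-2, 29+0) = 62
r[10] = max(5+62-2, 10+50-2, 22+46-2, …, 29+5-2, 33+0) = 66
One optimal plan: pieces 4 + 3 + 3 (2 cuts) → $70 − $4 = $66.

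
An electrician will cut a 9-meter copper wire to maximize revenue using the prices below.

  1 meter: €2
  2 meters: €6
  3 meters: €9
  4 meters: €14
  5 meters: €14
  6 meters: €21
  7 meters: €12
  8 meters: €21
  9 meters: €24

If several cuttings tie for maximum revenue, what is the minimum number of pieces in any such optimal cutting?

2

Let r[k] be the best obtainable value from length k. For each k, try every first piece i and keep the best of price[i] + r[k−i].
r[1] = 2
r[2] = max(2+2, 6+0) = 6
r[3] = max(2+6, 6+2, 9+0) = 9
r[4] = max(2+9, 6+6, 9+2, 14+0) = 14
r[5] = max(2+14, 6+9, 9+6, 14+2, 14+0) = 16
r[6] = max(2+16, 6+14, 9+9, 14+6, 14+2, 21+0) = 21
r[7] = max(2+21, 6+16, 9+14, …, 21+2, 12+0) = 23
r[8] = max(2+23, 6+21, 9+16, …, 12+2, 21+0) = 28
r[9] = max(2+28, 6+23, 9+21, …, 21+2, 24+0) = 30
Maximum revenue is €30.
Now minimize piece count subject to staying optimal: for each k, pieces[k] = 1 + min over i with p[i]+r[k−i]=r[k] of pieces[k−i].
pieces[6] = 1
pieces[7] = 2
pieces[8] = 2
pieces[9] = 2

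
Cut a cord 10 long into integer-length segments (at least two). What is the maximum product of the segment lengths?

36

Define m[k] = max over 1≤i<k of i · max(k−i, m[k−i]); the inner max lets the remainder stay uncut if that's better.
m[2] = 1×max(1,0) = 1×1 = 1
m[3] = 1×max(2,1) = 1×2 = 2
m[4] = 2×max(2,1) = 2×2 = 4
m[5] = 2×max(3,2) = 2×3 = 6
m[6] = 3×max(3,2) = 3×3 = 9
m[7] = 2×max(5,6) = 2×6 = 12
m[8] = 2×max(6,9) = 2×9 = 18
m[9] = 3×max(6,9) = 3×9 = 27
m[10] = 2×max(8,18) = 2×18 = 36
One optimal split: 3 + 3 + 2 + 2; product 3×3×2×2 = 36.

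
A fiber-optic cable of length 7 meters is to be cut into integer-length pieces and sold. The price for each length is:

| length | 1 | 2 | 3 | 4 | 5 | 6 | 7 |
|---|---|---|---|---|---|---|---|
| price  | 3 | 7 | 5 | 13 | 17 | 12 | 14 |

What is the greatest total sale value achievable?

24

Consider every possible first cut. R[k] is the best of p[i]+R[k−i] over all sellable i≤k.
R[1] = 3
R[2] = max(3+3, 7+0) = 7
R[3] = max(3+7, 7+3, 5+0) = 10
R[4] = max(3+10, 7+7, 5+3, 13+0) = 14
R[5] = max(3+14, 7+10, 5+7, 13+3, 17+0) = 17
R[6] = max(3+17, 7+14, 5+10, 13+7, 17+3, 12+0) = 21
R[7] = max(3+21, 7+17, 5+14, …, 12+3, 14+0) = 24
One optimal cutting: 2 + 2 + 2 + 1 → $7 + $7 + $7 + $3 = $24.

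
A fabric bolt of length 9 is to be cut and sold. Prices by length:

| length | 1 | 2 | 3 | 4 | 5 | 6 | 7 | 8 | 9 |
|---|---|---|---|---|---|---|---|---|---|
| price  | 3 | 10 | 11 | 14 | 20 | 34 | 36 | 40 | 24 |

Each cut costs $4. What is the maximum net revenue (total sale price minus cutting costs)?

Build net[k] bottom-up: net[k] = max over allowed piece i of (p[i] + net[k−i]) − 4 per cut.
net[1] = 3
net[2] = 10
net[3] = 11
net[4] = 16  (first piece 2, then net[2]=10)
net[5] = 20
net[6] = 34
net[7] = 36
net[8] = 40  (first piece 2, then net[6]=34)
net[9] = 42  (first piece 2, then net[7]=36)
One optimal plan: pieces 7 + 2 (1 cut) → $46 − $4 = $42.

42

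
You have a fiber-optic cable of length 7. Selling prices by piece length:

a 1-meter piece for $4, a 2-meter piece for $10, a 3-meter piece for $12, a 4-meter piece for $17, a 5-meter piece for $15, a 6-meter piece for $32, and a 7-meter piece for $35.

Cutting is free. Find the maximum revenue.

36

Build best[k] bottom-up: best[k] = max over allowed piece i of (p[i] + best[k−i]).
best[1] = 4
best[2] = 10
best[3] = 14  (first piece 1, then best[2]=10)
best[4] = 20  (first piece 2, then best[2]=10)
best[5] = 24  (first piece 1, then best[4]=20)
best[6] = 32
best[7] = 36  (first piece 1, then best[6]=32)
One optimal cutting: 6 + 1 → $32 + $4 = $36.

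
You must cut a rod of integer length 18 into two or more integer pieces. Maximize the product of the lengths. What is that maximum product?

729

Let f[k] be the best product for length k (with at least one cut). For each first piece i, the rest contributes max(k−i, f[k−i]).
f[2] = 1×max(1,0) = 1×1 = 1
f[3] = 1×max(2,1) = 1×2 = 2
f[4] = 2×max(2,1) = 2×2 = 4
f[5] = 2×max(3,2) = 2×3 = 6
f[6] = 3×max(3,2) = 3×3 = 9
f[7] = 2×max(5,6) = 2×6 = 12
f[8] = 2×max(6,9) = 2×9 = 18
f[9] = 3×max(6,9) = 3×9 = 27
f[10] = 2×max(8,18) = 2×18 = 36
f[11] = 2×max(9,27) = 2×27 = 54
f[12] = 3×max(9,27) = 3×27 = 81
f[13] = 2×max(11,54) = 2×54 = 108
f[14] = 2×max(12,81) = 2×81 = 162
f[15] = 3×max(12,81) = 3×81 = 243
f[16] = 2×max(14,162) = 2×162 = 324
f[17] = 2×max(15,243) = 2×243 = 486
f[18] = 3×max(15,243) = 3×243 = 729
One optimal split: 3 + 3 + 3 + 3 + 3 + 3; product 3×3×3×3×3×3 = 729.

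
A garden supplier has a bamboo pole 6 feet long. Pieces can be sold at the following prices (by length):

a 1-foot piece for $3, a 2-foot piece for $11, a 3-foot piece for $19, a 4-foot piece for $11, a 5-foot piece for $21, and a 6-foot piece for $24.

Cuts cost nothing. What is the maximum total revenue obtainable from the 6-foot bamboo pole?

38

Let best[k] be the best obtainable value from length k. For each k, try every first piece i and keep the best of price[i] + best[k−i].
best[1] = 3
best[2] = max(3+3, 11+0) = 11
best[3] = max(3+11, 11+3, 19+0) = 19
best[4] = max(3+19, 11+11, 19+3, 11+0) = 22
best[5] = max(3+22, 11+19, 19+11, 11+3, 21+0) = 30
best[6] = max(3+30, 11+22, 19+19, 11+11, 21+3, 24+0) = 38
One optimal cutting: 3 + 3 → $19 + $19 = $38.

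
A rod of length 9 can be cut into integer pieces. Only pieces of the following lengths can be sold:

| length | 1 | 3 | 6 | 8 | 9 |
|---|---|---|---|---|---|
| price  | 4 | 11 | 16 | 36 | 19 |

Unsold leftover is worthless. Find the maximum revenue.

Let f[k] be the best obtainable value from length k. For each k, try every first piece i and keep the best of price[i] + f[k−i].
f[1] = 4
f[2] = 8  (first piece 1, then f[1]=4)
f[3] = max(4+8, 11+0) = 12
f[4] = max(4+12, 11+4) = 16
f[5] = max(4+16, 11+8) = 20
f[6] = max(4+20, 11+12, 16+0) = 24
f[7] = max(4+24, 11+16, 16+4) = 28
f[8] = max(4+28, 11+20, 16+8, 36+0) = 36
f[9] = max(4+36, 11+24, 16+12, 36+4, 19+0) = 40
One optimal cutting: 8 + 1 → $40.

40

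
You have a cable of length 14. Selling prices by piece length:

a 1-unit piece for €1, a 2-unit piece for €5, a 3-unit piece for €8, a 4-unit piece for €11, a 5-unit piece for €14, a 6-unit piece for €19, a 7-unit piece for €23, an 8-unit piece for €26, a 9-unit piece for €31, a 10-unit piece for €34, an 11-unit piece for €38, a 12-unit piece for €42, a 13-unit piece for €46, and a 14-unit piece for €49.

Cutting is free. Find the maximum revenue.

49

Let best[k] be the best obtainable value from length k. For each k, try every first piece i and keep the best of price[i] + best[k−i].
best[1] = 1
best[2] = max(1+1, 5+0) = 5
best[3] = max(1+5, 5+1, 8+0) = 8
best[4] = max(1+8, 5+5, 8+1, 11+0) = 11
best[5] = max(1+11, 5+8, 8+5, 11+1, 14+0) = 14
best[6] = max(1+14, 5+11, 8+8, 11+5, 14+1, 19+0) = 19
best[7] = max(1+19, 5+14, 8+11, …, 19+1, 23+0) = 23
best[8] = max(1+23, 5+19, 8+14, …, 23+1, 26+0) = 26
best[9] = max(1+26, 5+23, 8+19, …, 26+1, 31+0) = 31
best[10] = max(1+31, 5+26, 8+23, …, 31+1, 34+0) = 34
best[11] = max(1+34, 5+31, 8+26, …, 34+1, 38+0) = 38
best[12] = max(1+38, 5+34, 8+31, …, 38+1, 42+0) = 42
best[13] = max(1+42, 5+38, 8+34, …, 42+1, 46+0) = 46
best[14] = max(1+46, 5+42, 8+38, …, 46+1, 49+0) = 49
Best is to sell the whole 14-unit piece uncut for €49.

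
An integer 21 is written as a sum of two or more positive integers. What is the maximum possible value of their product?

2187

Fill P[k] for k=2..21: at each k try every first piece i and multiply by the better of (k−i) uncut or P[k−i].
P[2] = 1×max(1,0) = 1×1 = 1
P[3] = 1×max(2,1) = 1×2 = 2
P[4] = 2×max(2,1) = 2×2 = 4
P[5] = 2×max(3,2) = 2×3 = 6
P[6] = 3×max(3,2) = 3×3 = 9
P[7] = 2×max(5,6) = 2×6 = 12
P[8] = 2×max(6,9) = 2×9 = 18
P[9] = 3×max(6,9) = 3×9 = 27
P[10] = 2×max(8,18) = 2×18 = 36
P[11] = 2×max(9,27) = 2×27 = 54
P[12] = 3×max(9,27) = 3×27 = 81
P[13] = 2×max(11,54) = 2×54 = 108
P[14] = 2×max(12,81) = 2×81 = 162
P[15] = 3×max(12,81) = 3×81 = 243
P[16] = 2×max(14,162) = 2×162 = 324
P[17] = 2×max(15,243) = 2×243 = 486
P[18] = 3×max(15,243) = 3×243 = 729
P[19] = 2×max(17,486) = 2×486 = 972
P[20] = 2×max(18,729) = 2×729 = 1458
P[21] = 3×max(18,729) = 3×729 = 2187
One optimal split: 3 + 3 + 3 + 3 + 3 + 3 + 3; product 3×3×3×3×3×3×3 = 2187.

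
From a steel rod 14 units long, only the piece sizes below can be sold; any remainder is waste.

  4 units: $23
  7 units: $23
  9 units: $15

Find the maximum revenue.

Consider every possible first cut. r[k] is the best of p[i]+r[k−i] over all sellable i≤k.
r[1] = 0
r[2] = 0
r[3] = 0
r[4] = 23
r[5] = 23
r[6] = 23
r[7] = 23
r[8] = 46  (first piece 4, then r[4]=23)
r[9] = 46
r[10] = 46
r[11] = 46
r[12] = 69  (first piece 4, then r[8]=46)
r[13] = 69
r[14] = 69
One optimal cutting: pieces 4 + 4 + 4 with 2 units of scrap → $69.

69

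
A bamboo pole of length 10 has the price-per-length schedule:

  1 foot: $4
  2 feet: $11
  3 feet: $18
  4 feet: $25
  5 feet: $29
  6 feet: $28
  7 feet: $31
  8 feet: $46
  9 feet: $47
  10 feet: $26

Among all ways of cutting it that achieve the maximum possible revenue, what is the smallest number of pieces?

Let r[k] be the best obtainable value from length k. For each k, try every first piece i and keep the best of price[i] + r[k−i].
r[1] = 4
r[2] = max(4+4, 11+0) = 11
r[3] = max(4+11, 11+4, 18+0) = 18
r[4] = max(4+18, 11+11, 18+4, 25+0) = 25
r[5] = max(4+25, 11+18, 18+11, 25+4, 29+0) = 29
r[6] = max(4+29, 11+25, 18+18, 25+11, 29+4, 28+0) = 36
r[7] = max(4+36, 11+29, 18+25, …, 28+4, 31+0) = 43
r[8] = max(4+43, 11+36, 18+29, …, 31+4, 46+0) = 50
r[9] = max(4+50, 11+43, 18+36, …, 46+4, 47+0) = 54
r[10] = max(4+54, 11+50, 18+43, …, 47+4, 26+0) = 61
Maximum revenue is $61.
Now minimize piece count subject to staying optimal: for each k, pieces[k] = 1 + min over i with p[i]+r[k−i]=r[k] of pieces[k−i].
pieces[7] = 2
pieces[8] = 2
pieces[9] = 2
pieces[10] = 3

3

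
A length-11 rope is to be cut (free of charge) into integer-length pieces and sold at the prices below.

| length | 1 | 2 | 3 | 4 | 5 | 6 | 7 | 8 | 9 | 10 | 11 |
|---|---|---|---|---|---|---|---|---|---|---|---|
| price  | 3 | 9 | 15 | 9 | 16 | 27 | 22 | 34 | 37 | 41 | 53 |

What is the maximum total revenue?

54

Build r[k] bottom-up: r[k] = max over allowed piece i of (p[i] + r[k−i]).
r[1] = 3
r[2] = 9
r[3] = 15
r[4] = 18  (first piece 1, then r[3]=15)
r[5] = 24  (first piece 2, then r[3]=15)
r[6] = 30  (first piece 3, then r[3]=15)
r[7] = 33  (first piece 1, then r[6]=30)
r[8] = 39  (first piece 2, then r[6]=30)
r[9] = 45  (first piece 3, then r[6]=30)
r[10] = 48  (first piece 1, then r[9]=45)
r[11] = 54  (first piece 2, then r[9]=45)
One optimal cutting: 3 + 3 + 3 + 2 → 15 + 15 + 15 + 9 = 54.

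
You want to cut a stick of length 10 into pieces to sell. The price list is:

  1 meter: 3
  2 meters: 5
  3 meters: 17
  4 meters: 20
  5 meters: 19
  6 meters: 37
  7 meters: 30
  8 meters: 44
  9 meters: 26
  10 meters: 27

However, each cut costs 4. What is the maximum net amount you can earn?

53

Let net[k] be the best obtainable value from length k. For each k, try every first piece i and keep the best of price[i] + net[k−i] minus the 4 cut fee when i<k.
net[1] = 3
net[2] = max(3+3-4, 5+0) = 5
net[3] = max(3+5-4, 5+3-4, 17+0) = 17
net[4] = max(3+17-4, 5+5-4, 17+3-4, 20+0) = 20
net[5] = max(3+20-4, 5+17-4, 17+5-4, 20+3-4, 19+0) = 19
net[6] = max(3+19-4, 5+20-4, 17+17-4, 20+5-4, 19+3-4, 37+0) = 37
net[7] = max(3+37-4, 5+19-4, 17+20-4, …, 37+3-4, 30+0) = 36
net[8] = max(3+36-4, 5+37-4, 17+19-4, …, 30+3-4, 44+0) = 44
net[9] = max(3+44-4, 5+36-4, 17+37-4, …, 44+3-4, 26+0) = 50
net[10] = max(3+50-4, 5+44-4, 17+36-4, …, 26+3-4, 27+0) = 53
One optimal plan: pieces 6 + 4 (1 cut) → 57 − 4 = 53.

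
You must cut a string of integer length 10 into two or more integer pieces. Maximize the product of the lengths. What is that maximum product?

36

Define g[k] = max over 1≤i<k of i · max(k−i, g[k−i]); the inner max lets the remainder stay uncut if that's better.
Small cases: g[2]=1, g[3]=2.
g[4] = 2*max(2,1) = 2*2 = 4
g[5] = 2*max(3,2) = 2*3 = 6
g[6] = 3*max(3,2) = 3*3 = 9
g[7] = 2*max(5,6) = 2*6 = 12
g[8] = 2*max(6,9) = 2*9 = 18
g[9] = 3*max(6,9) = 3*9 = 27
g[10] = 2*max(8,18) = 2*18 = 36
One optimal split: 3 + 3 + 2 + 2; product 3*3*2*2 = 36.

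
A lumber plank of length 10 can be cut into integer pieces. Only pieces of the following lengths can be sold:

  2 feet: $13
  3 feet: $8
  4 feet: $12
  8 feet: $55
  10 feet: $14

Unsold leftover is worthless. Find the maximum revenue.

Consider every possible first cut. r[k] is the best of p[i]+r[k−i] over all sellable i≤k.
r[1] = 0
r[2] = 13
r[3] = max(13+0, 8+0) = 13
r[4] = max(13+13, 8+0, 12+0) = 26
r[5] = max(13+13, 8+13, 12+0) = 26
r[6] = max(13+26, 8+13, 12+13) = 39
r[7] = max(13+26, 8+26, 12+13) = 39
r[8] = max(13+39, 8+26, 12+26, 55+0) = 55
r[9] = max(13+39, 8+39, 12+26, 55+0) = 55
r[10] = max(13+55, 8+39, 12+39, 55+13, 14+0) = 68
One optimal cutting: 8 + 2 → $68.

68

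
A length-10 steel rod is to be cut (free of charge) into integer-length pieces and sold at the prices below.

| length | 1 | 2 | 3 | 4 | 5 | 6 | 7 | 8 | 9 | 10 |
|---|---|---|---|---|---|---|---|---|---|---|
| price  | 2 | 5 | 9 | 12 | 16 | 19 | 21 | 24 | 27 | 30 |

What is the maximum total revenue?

Consider every possible first cut. v[k] is the best of p[i]+v[k−i] over all sellable i≤k.
v[1] = 2
v[2] = 5
v[3] = 9
v[4] = 12
v[5] = 16
v[6] = 19
v[7] = 21  (first piece 1, then v[6]=19)
v[8] = 25  (first piece 3, then v[5]=16)
v[9] = 28  (first piece 3, then v[6]=19)
v[10] = 32  (first piece 5, then v[5]=16)
One optimal cutting: 5 + 5 → $16 + $16 = $32.

32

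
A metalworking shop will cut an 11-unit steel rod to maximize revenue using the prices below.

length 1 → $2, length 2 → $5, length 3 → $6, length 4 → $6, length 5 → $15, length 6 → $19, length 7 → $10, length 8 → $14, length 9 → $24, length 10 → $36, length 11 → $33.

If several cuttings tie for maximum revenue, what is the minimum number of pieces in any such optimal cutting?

2

Let r[k] be the best obtainable value from length k. For each k, try every first piece i and keep the best of price[i] + r[k−i].
r[1] = 2
r[2] = 5
r[3] = 7  (first piece 1, then r[2]=5)
r[4] = 10  (first piece 2, then r[2]=5)
r[5] = 15
r[6] = 19
r[7] = 21  (first piece 1, then r[6]=19)
r[8] = 24  (first piece 2, then r[6]=19)
r[9] = 26  (first piece 1, then r[8]=24)
r[10] = 36
r[11] = 38  (first piece 1, then r[10]=36)
Maximum revenue is $38.
Now minimize piece count subject to staying optimal: for each k, pieces[k] = 1 + min over i with p[i]+r[k−i]=r[k] of pieces[k−i].
pieces[8] = 2
pieces[9] = 3
pieces[10] = 1
pieces[11] = 2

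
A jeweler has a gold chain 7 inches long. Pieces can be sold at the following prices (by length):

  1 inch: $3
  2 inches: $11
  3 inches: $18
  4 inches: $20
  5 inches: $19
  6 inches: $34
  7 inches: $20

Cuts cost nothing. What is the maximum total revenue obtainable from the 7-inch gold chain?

40

Let r[k] be the best obtainable value from length k. For each k, try every first piece i and keep the best of price[i] + r[k−i].
r[1] = 3
r[2] = max(3+3, 11+0) = 11
r[3] = max(3+11, 11+3, 18+0) = 18
r[4] = max(3+18, 11+11, 18+3, 20+0) = 22
r[5] = max(3+22, 11+18, 18+11, 20+3, 19+0) = 29
r[6] = max(3+29, 11+22, 18+18, 20+11, 19+3, 34+0) = 36
r[7] = max(3+36, 11+29, 18+22, …, 34+3, 20+0) = 40
One optimal cutting: 3 + 2 + 2 → $18 + $11 + $11 = $40.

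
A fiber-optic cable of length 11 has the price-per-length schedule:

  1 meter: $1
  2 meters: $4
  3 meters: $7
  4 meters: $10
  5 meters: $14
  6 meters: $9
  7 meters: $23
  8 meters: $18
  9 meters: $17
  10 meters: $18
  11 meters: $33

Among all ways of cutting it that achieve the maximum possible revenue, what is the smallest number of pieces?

Let r[k] be the best obtainable value from length k. For each k, try every first piece i and keep the best of price[i] + r[k−i].
r[1] = 1
r[2] = 4
r[3] = 7
r[4] = 10
r[5] = 14
r[6] = 15  (first piece 1, then r[5]=14)
r[7] = 23
r[8] = 24  (first piece 1, then r[7]=23)
r[9] = 27  (first piece 2, then r[7]=23)
r[10] = 30  (first piece 3, then r[7]=23)
r[11] = 33  (first piece 4, then r[7]=23)
Maximum revenue is $33.
Now minimize piece count subject to staying optimal: for each k, pieces[k] = 1 + min over i with p[i]+r[k−i]=r[k] of pieces[k−i].
pieces[8] = 2
pieces[9] = 2
pieces[10] = 2
pieces[11] = 1

1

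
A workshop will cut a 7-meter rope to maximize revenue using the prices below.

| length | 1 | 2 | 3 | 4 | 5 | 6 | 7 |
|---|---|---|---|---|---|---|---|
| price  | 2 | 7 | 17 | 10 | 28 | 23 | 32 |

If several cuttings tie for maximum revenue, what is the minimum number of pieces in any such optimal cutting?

3

Let r[k] be the best obtainable value from length k. For each k, try every first piece i and keep the best of price[i] + r[k−i].
r[1] = 2
r[2] = max(2+2, 7+0) = 7
r[3] = max(2+7, 7+2, 17+0) = 17
r[4] = max(2+17, 7+7, 17+2, 10+0) = 19
r[5] = max(2+19, 7+17, 17+7, 10+2, 28+0) = 28
r[6] = max(2+28, 7+19, 17+17, 10+7, 28+2, 23+0) = 34
r[7] = max(2+34, 7+28, 17+19, …, 23+2, 32+0) = 36
Maximum revenue is 36.
Now minimize piece count subject to staying optimal: for each k, pieces[k] = 1 + min over i with p[i]+r[k−i]=r[k] of pieces[k−i].
pieces[4] = 2
pieces[5] = 1
pieces[6] = 2
pieces[7] = 3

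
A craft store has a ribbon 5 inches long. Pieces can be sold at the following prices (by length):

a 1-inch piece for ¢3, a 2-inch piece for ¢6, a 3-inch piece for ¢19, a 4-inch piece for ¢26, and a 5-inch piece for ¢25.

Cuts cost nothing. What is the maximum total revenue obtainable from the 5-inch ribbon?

Consider every possible first cut. v[k] is the best of p[i]+v[k−i] over all sellable i≤k.
v[1] = 3
v[2] = 6  (first piece 1, then v[1]=3)
v[3] = 19
v[4] = 26
v[5] = 29  (first piece 1, then v[4]=26)
One optimal cutting: 4 + 1 → ¢26 + ¢3 = ¢29.

29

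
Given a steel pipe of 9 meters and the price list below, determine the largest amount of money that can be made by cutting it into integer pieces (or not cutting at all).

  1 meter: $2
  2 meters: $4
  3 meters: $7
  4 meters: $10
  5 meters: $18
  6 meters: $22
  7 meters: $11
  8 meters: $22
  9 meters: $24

29

Consider every possible first cut. r[k] is the best of p[i]+r[k−i] over all sellable i≤k.
r[1] = 2
r[2] = 4  (first piece 1, then r[1]=2)
r[3] = 7
r[4] = 10
r[5] = 18
r[6] = 22
r[7] = 24  (first piece 1, then r[6]=22)
r[8] = 26  (first piece 1, then r[7]=24)
r[9] = 29  (first piece 3, then r[6]=22)
One optimal cutting: 6 + 3 → $22 + $7 = $29.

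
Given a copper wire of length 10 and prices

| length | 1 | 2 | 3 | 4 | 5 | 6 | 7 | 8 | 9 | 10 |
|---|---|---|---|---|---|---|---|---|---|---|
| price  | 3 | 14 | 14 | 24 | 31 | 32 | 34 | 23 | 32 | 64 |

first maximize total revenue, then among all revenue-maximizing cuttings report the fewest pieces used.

Let r[k] be the best obtainable value from length k. For each k, try every first piece i and keep the best of price[i] + r[k−i].
r[1] = 3
r[2] = max(3+3, 14+0) = 14
r[3] = max(3+14, 14+3, 14+0) = 17
r[4] = max(3+17, 14+14, 14+3, 24+0) = 28
r[5] = max(3+28, 14+17, 14+14, 24+3, 31+0) = 31
r[6] = max(3+31, 14+28, 14+17, 24+14, 31+3, 32+0) = 42
r[7] = max(3+42, 14+31, 14+28, …, 32+3, 34+0) = 45
r[8] = max(3+45, 14+42, 14+31, …, 34+3, 23+0) = 56
r[9] = max(3+56, 14+45, 14+42, …, 23+3, 32+0) = 59
r[10] = max(3+59, 14+56, 14+45, …, 32+3, 64+0) = 70
Maximum revenue is €70.
Now minimize piece count subject to staying optimal: for each k, pieces[k] = 1 + min over i with p[i]+r[k−i]=r[k] of pieces[k−i].
pieces[7] = 2
pieces[8] = 4
pieces[9] = 3
pieces[10] = 5

5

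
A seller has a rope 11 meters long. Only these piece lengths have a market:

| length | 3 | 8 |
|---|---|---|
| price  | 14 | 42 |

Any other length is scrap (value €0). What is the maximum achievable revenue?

56

Let r[k] be the best obtainable value from length k. For each k, try every first piece i and keep the best of price[i] + r[k−i].
r[1] = 0
r[2] = 0
r[3] = 14
r[4] = 14
r[5] = 14
r[6] = 28  (first piece 3, then r[3]=14)
r[7] = 28
r[8] = 42
r[9] = 42
r[10] = 42
r[11] = 56  (first piece 3, then r[8]=42)
One optimal cutting: 8 + 3 → €56.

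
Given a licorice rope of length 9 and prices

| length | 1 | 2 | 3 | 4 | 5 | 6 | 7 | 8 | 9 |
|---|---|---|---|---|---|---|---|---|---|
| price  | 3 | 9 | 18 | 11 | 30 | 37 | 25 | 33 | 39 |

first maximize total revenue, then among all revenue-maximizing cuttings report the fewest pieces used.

2

Let r[k] be the best obtainable value from length k. For each k, try every first piece i and keep the best of price[i] + r[k−i].
r[1] = 3
r[2] = 9
r[3] = 18
r[4] = 21  (first piece 1, then r[3]=18)
r[5] = 30
r[6] = 37
r[7] = 40  (first piece 1, then r[6]=37)
r[8] = 48  (first piece 3, then r[5]=30)
r[9] = 55  (first piece 3, then r[6]=37)
Maximum revenue is ¢55.
Now minimize piece count subject to staying optimal: for each k, pieces[k] = 1 + min over i with p[i]+r[k−i]=r[k] of pieces[k−i].
pieces[6] = 1
pieces[7] = 2
pieces[8] = 2
pieces[9] = 2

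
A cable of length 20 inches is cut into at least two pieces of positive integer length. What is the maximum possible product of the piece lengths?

1458

Let m[k] be the best product for length k (with at least one cut). For each first piece i, the rest contributes max(k−i, m[k−i]).
m[2] = 1×max(1,0) = 1×1 = 1
m[3] = 1×max(2,1) = 1×2 = 2
m[4] = 2×max(2,1) = 2×2 = 4
m[5] = 2×max(3,2) = 2×3 = 6
m[6] = 3×max(3,2) = 3×3 = 9
m[7] = 2×max(5,6) = 2×6 = 12
m[8] = 2×max(6,9) = 2×9 = 18
m[9] = 3×max(6,9) = 3×9 = 27
m[10] = 2×max(8,18) = 2×18 = 36
m[11] = 2×max(9,27) = 2×27 = 54
m[12] = 3×max(9,27) = 3×27 = 81
m[13] = 2×max(11,54) = 2×54 = 108
m[14] = 2×max(12,81) = 2×81 = 162
m[15] = 3×max(12,81) = 3×81 = 243
m[16] = 2×max(14,162) = 2×162 = 324
m[17] = 2×max(15,243) = 2×243 = 486
m[18] = 3×max(15,243) = 3×243 = 729
m[19] = 2×max(17,486) = 2×486 = 972
m[20] = 2×max(18,729) = 2×729 = 1458
One optimal split: 3 + 3 + 3 + 3 + 3 + 3 + 2; product 3×3×3×3×3×3×2 = 1458.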